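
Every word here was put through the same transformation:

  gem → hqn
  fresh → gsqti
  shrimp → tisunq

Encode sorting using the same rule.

The shift depends on letter class: consonant g→h is +1, but vowel e→q is +12. The rule splits by letter class: vowels +12, consonants +1.
For sorting: s(cons)+1=t, o(vowel)+12=a, r(cons)+1=s, t(cons)+1=u, i(vowel)+12=u, n(cons)+1=o, g(cons)+1=h.

tasuuoh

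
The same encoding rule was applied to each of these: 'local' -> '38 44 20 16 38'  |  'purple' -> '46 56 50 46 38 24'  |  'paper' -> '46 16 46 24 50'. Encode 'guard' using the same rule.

l(#12)→38 and o(#15)→44: differences scale by 2, so n = 2·pos + 14. With a=1..z=26, the number is 2·pos + 14.
Applying it to guard: g=7→28, u=21→56, a=1→16, r=18→50, d=4→22.

28 56 16 50 22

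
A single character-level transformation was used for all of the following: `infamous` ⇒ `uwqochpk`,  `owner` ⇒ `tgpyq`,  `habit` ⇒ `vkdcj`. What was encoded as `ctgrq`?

opera

The output letters match the input read backwards, each shifted +2: infamous reversed is suomafni. Two steps: reverse the string, then apply a Caesar shift of +2.
Reversing it on ctgrq: shift back: c−2=a, t−2=r, g−2=e, r−2=p, q−2=o → arepo; then reverse → opera.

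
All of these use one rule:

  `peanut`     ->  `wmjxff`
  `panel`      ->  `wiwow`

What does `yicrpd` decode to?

In peanut: p→w is +7, e→m is +8, a→j is +9, n→x is +10 — the shift increases by 1 each position. Letter i (0-indexed) is shifted by i+7, so successive shifts are 7, 8, 9, ….
Undoing it on yicrpd: y−7=r, i−8=a, c−9=t, r−10=h, p−11=e, d−12=r.

rather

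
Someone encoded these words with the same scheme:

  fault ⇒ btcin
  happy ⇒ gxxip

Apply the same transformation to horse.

Read the word backwards and shift each letter +8.
For horse: reverse → esroh; then shift: e+8=m, s+8=a, r+8=z, o+8=w, h+8=p.

mazwp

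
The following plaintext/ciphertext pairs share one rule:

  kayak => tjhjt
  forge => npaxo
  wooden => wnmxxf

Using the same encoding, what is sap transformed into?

The output letters match the input read backwards, each shifted +9: kayak reversed is kayak. Two steps: reverse the string, then apply a Caesar shift of +9.
For sap: reverse → pas; then shift: p+9=y, a+9=j, s+9=b.

yjb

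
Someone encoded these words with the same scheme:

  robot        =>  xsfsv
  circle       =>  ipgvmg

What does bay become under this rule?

cef

Two steps: reverse the string, then apply a Caesar shift of +4.
For bay: reverse → yab; then shift: y+4=c, a+4=e, b+4=f.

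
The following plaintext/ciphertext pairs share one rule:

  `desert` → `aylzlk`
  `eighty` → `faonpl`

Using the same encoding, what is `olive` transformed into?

The output letters match the input read backwards, each shifted +7: desert reversed is tresed. Read the word backwards and shift each letter +7.
Applying it to olive: reverse → evilo; then shift: e+7=l, v+7=c, i+7=p, l+7=s, o+7=v.

lcpsv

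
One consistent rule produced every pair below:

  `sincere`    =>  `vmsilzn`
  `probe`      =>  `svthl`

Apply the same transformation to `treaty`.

wvjgag

In sincere: s→v is +3, i→m is +4, n→s is +5, c→i is +6 — the shift increases by 1 each position. Each letter shifts forward by (position + 3), i.e. 3, 4, 5, … — the shift grows by one for each successive letter.
On treaty: t+3=w, r+4=v, e+5=j, a+6=g, t+7=a, y+8=g.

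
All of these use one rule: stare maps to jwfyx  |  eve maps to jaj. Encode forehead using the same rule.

The output letters match the input read backwards, each shifted +5: stare reversed is erats. The word is reversed, then every letter is shifted forward by 5.
For forehead: reverse → daeherof; then shift: d+5=i, a+5=f, e+5=j, h+5=m, e+5=j, r+5=w, o+5=t, f+5=k.

ifjmjwtk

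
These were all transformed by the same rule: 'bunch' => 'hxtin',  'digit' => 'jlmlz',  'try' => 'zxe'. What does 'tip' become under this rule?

zlv

Two shifts are in play — +3 for a/e/i/o/u, +6 for every other letter.
Applying it to tip: t(cons)+6=z, i(vowel)+3=l, p(cons)+6=v.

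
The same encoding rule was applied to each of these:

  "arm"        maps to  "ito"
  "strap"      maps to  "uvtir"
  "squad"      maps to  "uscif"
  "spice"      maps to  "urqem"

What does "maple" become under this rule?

oirnm

The shift depends on letter class: consonant r→t is +2, but vowel a→i is +8. Two shifts are in play — +8 for a/e/i/o/u, +2 for every other letter.
For maple: m(cons)+2=o, a(vowel)+8=i, p(cons)+2=r, l(cons)+2=n, e(vowel)+8=m.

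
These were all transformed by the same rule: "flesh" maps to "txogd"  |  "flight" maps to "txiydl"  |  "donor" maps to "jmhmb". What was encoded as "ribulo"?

pirate

f(5)→t(19) and l(11)→x(23) fit y≡5x+20 (mod 26); the inverse of 5 mod 26 is 21. Treating letters as 0–25, the rule is x ↦ 5x + 20 (mod 26).
Reversing it on ribulo: r(17)→21·(17−20)≡15=p; i(8)→21·(8−20)≡8=i; b(1)→21·(1−20)≡17=r; u(20)→21·(20−20)≡0=a; l(11)→21·(11−20)≡19=t; o(14)→21·(14−20)≡4=e (all mod 26).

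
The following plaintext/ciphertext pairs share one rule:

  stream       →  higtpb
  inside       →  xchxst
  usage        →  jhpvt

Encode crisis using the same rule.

rgxhxh

This is a Caesar cipher with shift 15.
Applying it to crisis: c+15=r, r+15=g, i+15=x, s+15=h, i+15=x, s+15=h.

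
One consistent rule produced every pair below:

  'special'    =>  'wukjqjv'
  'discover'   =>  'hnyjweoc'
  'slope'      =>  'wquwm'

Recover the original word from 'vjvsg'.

reply

In special: s→w is +4, p→u is +5, e→k is +6, c→j is +7 — the shift increases by 1 each position. Each letter shifts forward by (position + 4), i.e. 4, 5, 6, … — the shift grows by one for each successive letter.
Undoing it on vjvsg: v−4=r, j−5=e, v−6=p, s−7=l, g−8=y.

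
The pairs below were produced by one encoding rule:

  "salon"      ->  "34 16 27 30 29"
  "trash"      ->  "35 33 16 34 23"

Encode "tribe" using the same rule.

35 33 24 17 20

Each letter is replaced by its alphabet position (a=1..z=26) + 15.
Applying it to tribe: t=20→35, r=18→33, i=9→24, b=2→17, e=5→20.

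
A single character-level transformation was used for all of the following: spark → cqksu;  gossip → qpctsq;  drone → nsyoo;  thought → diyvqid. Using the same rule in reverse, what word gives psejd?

Shifts by position in spark: pos 0: s→c (+10), pos 1: p→q (+1), pos 2: a→k (+10), pos 3: r→s (+1) — repeating every 2. It's a Vigenère-style cipher with numeric key [10,1]: position i shifts by key[i mod 2].
Decoding psejd: p−10=f, s−1=r, e−10=u, j−1=i, d−10=t.

fruit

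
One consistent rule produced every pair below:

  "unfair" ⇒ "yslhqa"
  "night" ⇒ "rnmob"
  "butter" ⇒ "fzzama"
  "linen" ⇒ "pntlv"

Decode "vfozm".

raise

In unfair: u→y is +4, n→s is +5, f→l is +6, a→h is +7 — the shift increases by 1 each position. The shift increases by 1 at each position, starting from +4: 4, 5, 6, ….
Undoing it on vfozm: v−4=r, f−5=a, o−6=i, z−7=s, m−8=e.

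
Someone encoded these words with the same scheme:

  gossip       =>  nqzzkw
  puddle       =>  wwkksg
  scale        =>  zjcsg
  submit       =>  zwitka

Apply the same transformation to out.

qwa

The shift depends on letter class: consonant g→n is +7, but vowel o→q is +2. The rule splits by letter class: vowels +2, consonants +7.
For out: o(vowel)+2=q, u(vowel)+2=w, t(cons)+7=a.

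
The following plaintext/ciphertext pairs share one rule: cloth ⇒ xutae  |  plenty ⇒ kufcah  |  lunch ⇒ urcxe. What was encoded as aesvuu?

Each letter's alphabet position (a=0..z=25) is mapped through 17·x+15 mod 26 — an affine cipher.
Undoing it on aesvuu: a(0)→23·(0−15)≡19=t; e(4)→23·(4−15)≡7=h; s(18)→23·(18−15)≡17=r; v(21)→23·(21−15)≡8=i; u(20)→23·(20−15)≡11=l; u(20)→23·(20−15)≡11=l (all mod 26).

thrill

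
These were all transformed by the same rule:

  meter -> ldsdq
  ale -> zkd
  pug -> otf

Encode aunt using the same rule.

Every letter moves 25 places later in the alphabet, wrapping around z→a.
Applying it to aunt: a+25=z, u+25=t, n+25=m, t+25=s.

ztms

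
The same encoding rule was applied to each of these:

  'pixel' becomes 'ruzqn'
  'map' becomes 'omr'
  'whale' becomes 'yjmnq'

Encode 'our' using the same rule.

agt

The shift depends on letter class: consonant p→r is +2, but vowel i→u is +12. Vowels shift forward by 12 and consonants shift forward by 2.
Applying it to our: o(vowel)+12=a, u(vowel)+12=g, r(cons)+2=t.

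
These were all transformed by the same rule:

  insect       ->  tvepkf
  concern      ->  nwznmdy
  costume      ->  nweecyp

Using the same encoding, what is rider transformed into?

Shifts by position in insect: pos 0: i→t (+11), pos 1: n→v (+8), pos 2: s→e (+12), pos 3: e→p (+11), pos 4: c→k (+8), pos 5: t→f (+12) — repeating every 3. The shifts repeat in a cycle of length 3: positions 0,1,… shift by +11, +8, +12, then the pattern repeats.
On rider: r+11=c, i+8=q, d+12=p, e+11=p, r+8=z.

cqppz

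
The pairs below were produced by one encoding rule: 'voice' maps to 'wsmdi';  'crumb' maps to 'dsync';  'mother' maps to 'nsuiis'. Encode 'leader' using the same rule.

Two shifts are in play — +4 for a/e/i/o/u, +1 for every other letter.
On leader: l(cons)+1=m, e(vowel)+4=i, a(vowel)+4=e, d(cons)+1=e, e(vowel)+4=i, r(cons)+1=s.

mieeis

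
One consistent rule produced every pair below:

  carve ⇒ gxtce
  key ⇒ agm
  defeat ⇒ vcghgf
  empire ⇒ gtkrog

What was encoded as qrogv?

tempo

The output letters match the input read backwards, each shifted +2: carve reversed is evrac. Two steps: reverse the string, then apply a Caesar shift of +2.
Undoing it on qrogv: shift back: q−2=o, r−2=p, o−2=m, g−2=e, v−2=t → opmet; then reverse → tempo.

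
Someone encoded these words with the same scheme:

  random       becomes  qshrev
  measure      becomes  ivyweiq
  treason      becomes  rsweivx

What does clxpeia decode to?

The word is reversed, then every letter is shifted forward by 4.
Undoing it on clxpeia: shift back: c−4=y, l−4=h, x−4=t, p−4=l, e−4=a, i−4=e, a−4=w → yhtlaew; then reverse → wealthy.

wealthy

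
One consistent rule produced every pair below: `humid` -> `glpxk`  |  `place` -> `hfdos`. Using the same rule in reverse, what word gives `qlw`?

The output letters match the input read backwards, each shifted +3: humid reversed is dimuh. The word is reversed, then every letter is shifted forward by 3.
Undoing it on qlw: shift back: q−3=n, l−3=i, w−3=t → nit; then reverse → tin.

tin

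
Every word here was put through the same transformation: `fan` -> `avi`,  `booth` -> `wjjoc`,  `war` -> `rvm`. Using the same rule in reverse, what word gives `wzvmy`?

It's a constant shift of +21 (ROT21).
Undoing it on wzvmy: w−21=b, z−21=e, v−21=a, m−21=r, y−21=d.

beard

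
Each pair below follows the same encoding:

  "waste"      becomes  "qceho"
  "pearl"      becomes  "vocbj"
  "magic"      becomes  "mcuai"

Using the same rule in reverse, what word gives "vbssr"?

Treating letters as 0–25, the rule is x ↦ 3x + 2 (mod 26).
Decoding vbssr: v(21)→9·(21−2)≡15=p; b(1)→9·(1−2)≡17=r; s(18)→9·(18−2)≡14=o; s(18)→9·(18−2)≡14=o; r(17)→9·(17−2)≡5=f (all mod 26).

proof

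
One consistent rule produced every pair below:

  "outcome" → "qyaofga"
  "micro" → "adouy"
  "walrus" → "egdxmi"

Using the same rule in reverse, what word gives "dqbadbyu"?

The output letters match the input read backwards, each shifted +12: outcome reversed is emoctuo. Two steps: reverse the string, then apply a Caesar shift of +12.
Decoding dqbadbyu: shift back: d−12=r, q−12=e, b−12=p, a−12=o, d−12=r, b−12=p, y−12=m, u−12=i → reporpmi; then reverse → improper.

improper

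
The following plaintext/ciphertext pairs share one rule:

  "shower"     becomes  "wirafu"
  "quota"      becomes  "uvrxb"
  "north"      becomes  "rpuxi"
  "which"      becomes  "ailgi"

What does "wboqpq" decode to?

Shifts by position in shower: pos 0: s→w (+4), pos 1: h→i (+1), pos 2: o→r (+3), pos 3: w→a (+4), pos 4: e→f (+1), pos 5: r→u (+3) — repeating every 3. It's a Vigenère-style cipher with numeric key [4,1,3]: position i shifts by key[i mod 3].
Reversing it on wboqpq: w−4=s, b−1=a, o−3=l, q−4=m, p−1=o, q−3=n.

salmon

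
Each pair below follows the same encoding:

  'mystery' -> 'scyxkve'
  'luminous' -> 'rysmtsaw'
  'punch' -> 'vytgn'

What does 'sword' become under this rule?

Shifts by position in mystery: pos 0: m→s (+6), pos 1: y→c (+4), pos 2: s→y (+6), pos 3: t→x (+4) — repeating every 2. The shifts repeat in a cycle of length 2: positions 0,1,… shift by +6, +4, then the pattern repeats.
For sword: s+6=y, w+4=a, o+6=u, r+4=v, d+6=j.

yauvj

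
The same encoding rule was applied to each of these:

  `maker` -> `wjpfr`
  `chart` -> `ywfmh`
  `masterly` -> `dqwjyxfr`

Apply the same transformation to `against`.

Two steps: reverse the string, then apply a Caesar shift of +5.
For against: reverse → tsniaga; then shift: t+5=y, s+5=x, n+5=s, i+5=n, a+5=f, g+5=l, a+5=f.

yxsnflf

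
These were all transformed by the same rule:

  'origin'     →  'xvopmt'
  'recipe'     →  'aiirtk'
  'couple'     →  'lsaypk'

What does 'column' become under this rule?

Shifts by position in origin: pos 0: o→x (+9), pos 1: r→v (+4), pos 2: i→o (+6), pos 3: g→p (+9), pos 4: i→m (+4), pos 5: n→t (+6) — repeating every 3. It's a Vigenère-style cipher with numeric key [9,4,6]: position i shifts by key[i mod 3].
For column: c+9=l, o+4=s, l+6=r, u+9=d, m+4=q, n+6=t.

lsrdqt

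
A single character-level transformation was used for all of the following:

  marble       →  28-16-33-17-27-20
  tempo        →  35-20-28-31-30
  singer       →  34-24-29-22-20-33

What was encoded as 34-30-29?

son

m is letter #13 and maps to 28: an offset of 15. Each letter is replaced by its alphabet position (a=1..z=26) + 15.
Reversing it on 34-30-29: 34→(34−15)÷1=19=s, 30→(30−15)÷1=15=o, 29→(29−15)÷1=14=n.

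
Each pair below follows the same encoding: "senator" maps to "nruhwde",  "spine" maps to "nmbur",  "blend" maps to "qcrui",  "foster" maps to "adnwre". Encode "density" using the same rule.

irunbwp

s(18)→n(13) and e(4)→r(17) fit y≡9x+7 (mod 26); the inverse of 9 mod 26 is 3. Each letter's alphabet position (a=0..z=25) is mapped through 9·x+7 mod 26 — an affine cipher.
For density: d(3)→9·3+7≡8=i; e(4)→9·4+7≡17=r; n(13)→9·13+7≡20=u; s(18)→9·18+7≡13=n; i(8)→9·8+7≡1=b; t(19)→9·19+7≡22=w; y(24)→9·24+7≡15=p (all mod 26).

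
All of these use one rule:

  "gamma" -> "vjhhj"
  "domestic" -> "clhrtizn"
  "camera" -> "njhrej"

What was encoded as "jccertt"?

address

g(6)→v(21) and a(0)→j(9) fit y≡15x+9 (mod 26); the inverse of 15 mod 26 is 7. Each letter's alphabet position (a=0..z=25) is mapped through 15·x+9 mod 26 — an affine cipher.
Reversing it on jccertt: j(9)→7·(9−9)≡0=a; c(2)→7·(2−9)≡3=d; c(2)→7·(2−9)≡3=d; e(4)→7·(4−9)≡17=r; r(17)→7·(17−9)≡4=e; t(19)→7·(19−9)≡18=s; t(19)→7·(19−9)≡18=s (all mod 26).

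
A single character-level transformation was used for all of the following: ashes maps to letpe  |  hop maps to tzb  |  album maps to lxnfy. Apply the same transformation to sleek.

exppw

Vowels shift forward by 11 and consonants shift forward by 12.
For sleek: s(cons)+12=e, l(cons)+12=x, e(vowel)+11=p, e(vowel)+11=p, k(cons)+12=w.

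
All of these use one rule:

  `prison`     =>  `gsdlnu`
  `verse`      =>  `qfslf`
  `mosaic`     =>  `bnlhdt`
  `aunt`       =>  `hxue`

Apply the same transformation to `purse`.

p(15)→g(6) and r(17)→s(18) fit y≡19x+7 (mod 26); the inverse of 19 mod 26 is 11. This is an affine cipher: with a=0,…,z=25, each position x becomes (19x+7) mod 26.
For purse: p(15)→19·15+7≡6=g; u(20)→19·20+7≡23=x; r(17)→19·17+7≡18=s; s(18)→19·18+7≡11=l; e(4)→19·4+7≡5=f (all mod 26).

gxslf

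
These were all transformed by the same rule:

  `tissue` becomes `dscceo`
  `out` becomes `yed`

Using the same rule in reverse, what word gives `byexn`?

Every letter moves 10 places later in the alphabet, wrapping around z→a.
Decoding byexn: b−10=r, y−10=o, e−10=u, x−10=n, n−10=d.

round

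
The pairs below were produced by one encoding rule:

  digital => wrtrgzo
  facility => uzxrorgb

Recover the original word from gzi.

This is the alphabet-reversal cipher (Atbash): a becomes z, b becomes y, etc.
Reversing it on gzi: g↔t, z↔a, i↔r.

tar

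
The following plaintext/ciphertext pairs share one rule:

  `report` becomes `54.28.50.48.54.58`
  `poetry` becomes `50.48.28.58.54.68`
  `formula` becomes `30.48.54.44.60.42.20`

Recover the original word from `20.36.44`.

aim

r(#18)→54 and e(#5)→28: differences scale by 2, so n = 2·pos + 18. With a=1..z=26, the number is 2·pos + 18.
Reversing it on 20.36.44: 20→(20−18)÷2=1=a, 36→(36−18)÷2=9=i, 44→(44−18)÷2=13=m.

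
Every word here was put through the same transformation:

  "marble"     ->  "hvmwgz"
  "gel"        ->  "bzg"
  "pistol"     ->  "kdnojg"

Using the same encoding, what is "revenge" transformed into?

This is a Caesar cipher with shift 21.
For revenge: r+21=m, e+21=z, v+21=q, e+21=z, n+21=i, g+21=b, e+21=z.

mzqzibz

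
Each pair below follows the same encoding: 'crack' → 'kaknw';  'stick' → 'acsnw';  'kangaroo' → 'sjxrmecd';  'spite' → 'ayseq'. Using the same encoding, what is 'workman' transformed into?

In crack: c→k is +8, r→a is +9, a→k is +10, c→n is +11 — the shift increases by 1 each position. Each letter shifts forward by (position + 8), i.e. 8, 9, 10, … — the shift grows by one for each successive letter.
Applying it to workman: w+8=e, o+9=x, r+10=b, k+11=v, m+12=y, a+13=n, n+14=b.

exbvynb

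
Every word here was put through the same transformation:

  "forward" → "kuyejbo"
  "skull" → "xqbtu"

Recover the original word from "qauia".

lunar

In forward: f→k is +5, o→u is +6, r→y is +7, w→e is +8 — the shift increases by 1 each position. Letter i (0-indexed) is shifted by i+5, so successive shifts are 5, 6, 7, ….
Reversing it on qauia: q−5=l, a−6=u, u−7=n, i−8=a, a−9=r.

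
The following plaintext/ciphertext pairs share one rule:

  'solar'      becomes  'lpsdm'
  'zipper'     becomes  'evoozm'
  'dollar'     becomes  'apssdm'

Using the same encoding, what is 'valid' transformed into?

idsva

This is an affine cipher: with a=0,…,z=25, each position x becomes (25x+3) mod 26.
For valid: v(21)→25·21+3≡8=i; a(0)→25·0+3≡3=d; l(11)→25·11+3≡18=s; i(8)→25·8+3≡21=v; d(3)→25·3+3≡0=a (all mod 26).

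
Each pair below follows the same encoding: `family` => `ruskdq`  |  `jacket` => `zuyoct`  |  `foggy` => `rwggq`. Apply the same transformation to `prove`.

f(5)→r(17) and a(0)→u(20) fit y≡15x+20 (mod 26); the inverse of 15 mod 26 is 7. This is an affine cipher: with a=0,…,z=25, each position x becomes (15x+20) mod 26.
On prove: p(15)→15·15+20≡11=l; r(17)→15·17+20≡15=p; o(14)→15·14+20≡22=w; v(21)→15·21+20≡23=x; e(4)→15·4+20≡2=c (all mod 26).

lpwxc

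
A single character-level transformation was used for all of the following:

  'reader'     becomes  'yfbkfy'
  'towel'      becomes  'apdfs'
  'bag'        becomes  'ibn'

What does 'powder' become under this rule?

Two shifts are in play — +1 for a/e/i/o/u, +7 for every other letter.
On powder: p(cons)+7=w, o(vowel)+1=p, w(cons)+7=d, d(cons)+7=k, e(vowel)+1=f, r(cons)+7=y.

wpdkfy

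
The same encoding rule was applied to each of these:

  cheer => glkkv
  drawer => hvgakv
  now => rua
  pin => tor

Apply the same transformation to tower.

xuakv

The shift depends on letter class: consonant c→g is +4, but vowel e→k is +6. The rule splits by letter class: vowels +6, consonants +4.
On tower: t(cons)+4=x, o(vowel)+6=u, w(cons)+4=a, e(vowel)+6=k, r(cons)+4=v.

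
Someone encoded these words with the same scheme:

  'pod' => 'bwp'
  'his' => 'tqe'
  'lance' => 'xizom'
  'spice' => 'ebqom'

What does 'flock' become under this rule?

The shift depends on letter class: consonant p→b is +12, but vowel o→w is +8. Vowels shift forward by 8 and consonants shift forward by 12.
On flock: f(cons)+12=r, l(cons)+12=x, o(vowel)+8=w, c(cons)+12=o, k(cons)+12=w.

rxwow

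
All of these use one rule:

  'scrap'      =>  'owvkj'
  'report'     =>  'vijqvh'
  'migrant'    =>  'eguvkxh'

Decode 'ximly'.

newly

Treating letters as 0–25, the rule is x ↦ 19x + 10 (mod 26).
Reversing it on ximly: x(23)→11·(23−10)≡13=n; i(8)→11·(8−10)≡4=e; m(12)→11·(12−10)≡22=w; l(11)→11·(11−10)≡11=l; y(24)→11·(24−10)≡24=y (all mod 26).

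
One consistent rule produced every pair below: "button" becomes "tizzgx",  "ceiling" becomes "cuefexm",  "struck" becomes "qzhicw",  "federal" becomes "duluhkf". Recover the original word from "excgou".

This is an affine cipher: with a=0,…,z=25, each position x becomes (9x+10) mod 26.
Decoding excgou: e(4)→3·(4−10)≡8=i; x(23)→3·(23−10)≡13=n; c(2)→3·(2−10)≡2=c; g(6)→3·(6−10)≡14=o; o(14)→3·(14−10)≡12=m; u(20)→3·(20−10)≡4=e (all mod 26).

income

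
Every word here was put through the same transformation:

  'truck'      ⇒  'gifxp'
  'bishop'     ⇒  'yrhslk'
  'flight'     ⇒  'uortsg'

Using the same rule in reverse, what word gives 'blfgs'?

Each pair mirrors across the alphabet (t↔g, r↔i, u↔f): positions sum to 25. Each letter is replaced by its mirror in the alphabet: a↔z, b↔y, c↔x, and so on (the Atbash cipher).
Reversing it on blfgs: b↔y, l↔o, f↔u, g↔t, s↔h.

youth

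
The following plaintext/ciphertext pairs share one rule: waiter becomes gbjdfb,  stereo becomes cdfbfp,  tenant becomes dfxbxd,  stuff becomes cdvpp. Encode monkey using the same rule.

wpxufi

The shift depends on letter class: consonant w→g is +10, but vowel a→b is +1. Two shifts are in play — +1 for a/e/i/o/u, +10 for every other letter.
Applying it to monkey: m(cons)+10=w, o(vowel)+1=p, n(cons)+10=x, k(cons)+10=u, e(vowel)+1=f, y(cons)+10=i.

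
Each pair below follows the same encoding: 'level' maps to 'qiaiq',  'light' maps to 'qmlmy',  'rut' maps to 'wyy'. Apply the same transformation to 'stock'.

The shift depends on letter class: consonant l→q is +5, but vowel e→i is +4. The rule splits by letter class: vowels +4, consonants +5.
On stock: s(cons)+5=x, t(cons)+5=y, o(vowel)+4=s, c(cons)+5=h, k(cons)+5=p.

xyshp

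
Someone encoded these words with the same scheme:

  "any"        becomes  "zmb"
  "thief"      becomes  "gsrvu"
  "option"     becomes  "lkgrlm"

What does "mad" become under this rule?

nzw

Each pair mirrors across the alphabet (a↔z, n↔m, y↔b): positions sum to 25. Letters are reflected about the middle of the alphabet (position → 25−position): Atbash.
For mad: m↔n, a↔z, d↔w.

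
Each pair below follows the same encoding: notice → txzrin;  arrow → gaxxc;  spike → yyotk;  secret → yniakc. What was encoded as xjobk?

raise

Shifts by position in notice: pos 0: n→t (+6), pos 1: o→x (+9), pos 2: t→z (+6), pos 3: i→r (+9) — repeating every 2. A repeating key of period 2 is used — shifts +6, +9 over and over.
Reversing it on xjobk: x−6=r, j−9=a, o−6=i, b−9=s, k−6=e.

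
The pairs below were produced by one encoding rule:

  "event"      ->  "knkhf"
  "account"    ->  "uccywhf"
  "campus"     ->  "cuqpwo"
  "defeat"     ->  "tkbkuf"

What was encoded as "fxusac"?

tragic

This is an affine cipher: with a=0,…,z=25, each position x becomes (17x+20) mod 26.
Decoding fxusac: f(5)→23·(5−20)≡19=t; x(23)→23·(23−20)≡17=r; u(20)→23·(20−20)≡0=a; s(18)→23·(18−20)≡6=g; a(0)→23·(0−20)≡8=i; c(2)→23·(2−20)≡2=c (all mod 26).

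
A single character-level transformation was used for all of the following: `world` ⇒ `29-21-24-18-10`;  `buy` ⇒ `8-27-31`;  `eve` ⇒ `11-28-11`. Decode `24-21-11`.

roe

w is letter #23 and maps to 29: an offset of 6. Letters become their 1-based position plus 6 (so a→7, b→8, …).
Reversing it on 24-21-11: 24→(24−6)÷1=18=r, 21→(21−6)÷1=15=o, 11→(11−6)÷1=5=e.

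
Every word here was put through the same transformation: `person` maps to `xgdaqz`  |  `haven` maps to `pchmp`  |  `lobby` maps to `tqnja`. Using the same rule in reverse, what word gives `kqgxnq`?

couple

Shifts by position in person: pos 0: p→x (+8), pos 1: e→g (+2), pos 2: r→d (+12), pos 3: s→a (+8), pos 4: o→q (+2), pos 5: n→z (+12) — repeating every 3. It's a Vigenère-style cipher with numeric key [8,2,12]: position i shifts by key[i mod 3].
Reversing it on kqgxnq: k−8=c, q−2=o, g−12=u, x−8=p, n−2=l, q−12=e.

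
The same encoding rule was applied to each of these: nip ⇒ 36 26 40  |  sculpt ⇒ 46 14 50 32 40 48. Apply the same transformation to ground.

22 44 38 50 36 16

The formula is n = 2×(alphabet index, a=1) + 8.
On ground: g=7→22, r=18→44, o=15→38, u=21→50, n=14→36, d=4→16.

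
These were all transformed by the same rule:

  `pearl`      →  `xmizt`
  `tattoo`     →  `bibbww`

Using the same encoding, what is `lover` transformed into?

Compare letters: p→x is +8, e→m is +8, a→i is +8 — a constant shift. Each letter is shifted forward by 8 in the alphabet (a Caesar shift of +8).
Applying it to lover: l+8=t, o+8=w, v+8=d, e+8=m, r+8=z.

twdmz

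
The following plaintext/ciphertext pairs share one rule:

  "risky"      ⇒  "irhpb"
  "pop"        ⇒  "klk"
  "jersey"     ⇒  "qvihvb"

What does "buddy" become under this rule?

Letters are reflected about the middle of the alphabet (position → 25−position): Atbash.
For buddy: b↔y, u↔f, d↔w, d↔w, y↔b.

yfwwb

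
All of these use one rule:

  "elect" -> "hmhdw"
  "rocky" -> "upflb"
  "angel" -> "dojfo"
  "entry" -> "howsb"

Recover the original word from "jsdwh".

grave

Shifts by position in elect: pos 0: e→h (+3), pos 1: l→m (+1), pos 2: e→h (+3), pos 3: c→d (+1) — repeating every 2. The shifts repeat in a cycle of length 2: positions 0,1,… shift by +3, +1, then the pattern repeats.
Reversing it on jsdwh: j−3=g, s−1=r, d−3=a, w−1=v, h−3=e.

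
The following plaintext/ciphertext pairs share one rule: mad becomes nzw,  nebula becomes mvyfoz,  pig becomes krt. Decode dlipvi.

Each pair mirrors across the alphabet (m↔n, a↔z, d↔w): positions sum to 25. Each letter is replaced by its mirror in the alphabet: a↔z, b↔y, c↔x, and so on (the Atbash cipher).
Reversing it on dlipvi: d↔w, l↔o, i↔r, p↔k, v↔e, i↔r.

worker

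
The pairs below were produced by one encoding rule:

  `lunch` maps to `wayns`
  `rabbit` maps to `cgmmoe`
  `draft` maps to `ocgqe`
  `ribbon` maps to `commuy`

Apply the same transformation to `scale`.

dngwk

Two shifts are in play — +6 for a/e/i/o/u, +11 for every other letter.
On scale: s(cons)+11=d, c(cons)+11=n, a(vowel)+6=g, l(cons)+11=w, e(vowel)+6=k.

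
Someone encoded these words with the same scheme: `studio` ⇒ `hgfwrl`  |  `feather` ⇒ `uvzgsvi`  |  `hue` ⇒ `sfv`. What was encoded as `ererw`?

Each pair mirrors across the alphabet (s↔h, t↔g, u↔f): positions sum to 25. Letters are reflected about the middle of the alphabet (position → 25−position): Atbash.
Decoding ererw: e↔v, r↔i, e↔v, r↔i, w↔d.

vivid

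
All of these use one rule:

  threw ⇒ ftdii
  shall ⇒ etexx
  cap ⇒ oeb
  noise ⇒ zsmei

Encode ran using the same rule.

The shift depends on letter class: consonant t→f is +12, but vowel e→i is +4. Vowels shift forward by 4 and consonants shift forward by 12.
For ran: r(cons)+12=d, a(vowel)+4=e, n(cons)+12=z.

dez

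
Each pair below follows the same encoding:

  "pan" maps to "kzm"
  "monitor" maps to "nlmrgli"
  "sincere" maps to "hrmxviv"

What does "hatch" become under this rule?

Each pair mirrors across the alphabet (p↔k, a↔z, n↔m): positions sum to 25. This is the alphabet-reversal cipher (Atbash): a becomes z, b becomes y, etc.
For hatch: h↔s, a↔z, t↔g, c↔x, h↔s.

szgxs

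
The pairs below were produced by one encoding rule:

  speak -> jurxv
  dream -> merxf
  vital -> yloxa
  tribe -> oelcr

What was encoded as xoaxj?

atlas

s(18)→j(9) and p(15)→u(20) fit y≡5x+23 (mod 26); the inverse of 5 mod 26 is 21. Treating letters as 0–25, the rule is x ↦ 5x + 23 (mod 26).
Decoding xoaxj: x(23)→21·(23−23)≡0=a; o(14)→21·(14−23)≡19=t; a(0)→21·(0−23)≡11=l; x(23)→21·(23−23)≡0=a; j(9)→21·(9−23)≡18=s (all mod 26).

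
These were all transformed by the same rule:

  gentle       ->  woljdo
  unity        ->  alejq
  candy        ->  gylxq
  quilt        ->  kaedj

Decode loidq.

This is an affine cipher: with a=0,…,z=25, each position x becomes (17x+24) mod 26.
Decoding loidq: l(11)→23·(11−24)≡13=n; o(14)→23·(14−24)≡4=e; i(8)→23·(8−24)≡22=w; d(3)→23·(3−24)≡11=l; q(16)→23·(16−24)≡24=y (all mod 26).

newly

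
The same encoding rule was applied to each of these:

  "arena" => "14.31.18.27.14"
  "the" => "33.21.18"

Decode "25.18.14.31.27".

a is letter #1 and maps to 14: an offset of 13. The number is (letter's place in the alphabet, a=1) + 13.
Undoing it on 25.18.14.31.27: 25→(25−13)÷1=12=l, 18→(18−13)÷1=5=e, 14→(14−13)÷1=1=a, 31→(31−13)÷1=18=r, 27→(27−13)÷1=14=n.

learn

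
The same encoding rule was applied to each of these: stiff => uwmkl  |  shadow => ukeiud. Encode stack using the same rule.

In stiff: s→u is +2, t→w is +3, i→m is +4, f→k is +5 — the shift increases by 1 each position. Each letter shifts forward by (position + 2), i.e. 2, 3, 4, … — the shift grows by one for each successive letter.
For stack: s+2=u, t+3=w, a+4=e, c+5=h, k+6=q.

uwehq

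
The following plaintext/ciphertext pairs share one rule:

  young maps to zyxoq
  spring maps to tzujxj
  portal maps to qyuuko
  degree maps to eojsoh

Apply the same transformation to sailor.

tklmyu

Shifts by position in young: pos 0: y→z (+1), pos 1: o→y (+10), pos 2: u→x (+3), pos 3: n→o (+1), pos 4: g→q (+10) — repeating every 3. A repeating key of period 3 is used — shifts +1, +10, +3 over and over.
On sailor: s+1=t, a+10=k, i+3=l, l+1=m, o+10=y, r+3=u.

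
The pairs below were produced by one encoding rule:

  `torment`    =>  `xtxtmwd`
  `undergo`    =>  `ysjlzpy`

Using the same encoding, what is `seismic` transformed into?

wjozurm

In torment: t→x is +4, o→t is +5, r→x is +6, m→t is +7 — the shift increases by 1 each position. Letter i (0-indexed) is shifted by i+4, so successive shifts are 4, 5, 6, ….
Applying it to seismic: s+4=w, e+5=j, i+6=o, s+7=z, m+8=u, i+9=r, c+10=m.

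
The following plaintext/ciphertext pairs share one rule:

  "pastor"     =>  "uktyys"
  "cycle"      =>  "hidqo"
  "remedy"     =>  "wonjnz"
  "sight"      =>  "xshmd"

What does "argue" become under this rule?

fbhzo

The shifts repeat in a cycle of length 3: positions 0,1,… shift by +5, +10, +1, then the pattern repeats.
For argue: a+5=f, r+10=b, g+1=h, u+5=z, e+10=o.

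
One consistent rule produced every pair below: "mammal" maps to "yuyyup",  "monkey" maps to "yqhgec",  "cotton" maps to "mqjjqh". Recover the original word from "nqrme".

Treating letters as 0–25, the rule is x ↦ 9x + 20 (mod 26).
Reversing it on nqrme: n(13)→3·(13−20)≡5=f; q(16)→3·(16−20)≡14=o; r(17)→3·(17−20)≡17=r; m(12)→3·(12−20)≡2=c; e(4)→3·(4−20)≡4=e (all mod 26).

force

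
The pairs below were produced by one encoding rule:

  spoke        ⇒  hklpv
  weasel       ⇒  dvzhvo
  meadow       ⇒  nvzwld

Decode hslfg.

Each pair mirrors across the alphabet (s↔h, p↔k, o↔l): positions sum to 25. Each letter is replaced by its mirror in the alphabet: a↔z, b↔y, c↔x, and so on (the Atbash cipher).
Undoing it on hslfg: h↔s, s↔h, l↔o, f↔u, g↔t.

shout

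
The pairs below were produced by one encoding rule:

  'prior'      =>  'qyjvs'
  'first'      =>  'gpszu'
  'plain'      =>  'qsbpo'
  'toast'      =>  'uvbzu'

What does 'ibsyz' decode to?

hurry

Shifts by position in prior: pos 0: p→q (+1), pos 1: r→y (+7), pos 2: i→j (+1), pos 3: o→v (+7) — repeating every 2. A repeating key of period 2 is used — shifts +1, +7 over and over.
Decoding ibsyz: i−1=h, b−7=u, s−1=r, y−7=r, z−1=y.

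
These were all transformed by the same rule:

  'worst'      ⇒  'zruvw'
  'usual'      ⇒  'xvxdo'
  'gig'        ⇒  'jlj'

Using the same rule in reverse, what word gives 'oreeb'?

lobby

This is a Caesar cipher with shift 3.
Decoding oreeb: o−3=l, r−3=o, e−3=b, e−3=b, b−3=y.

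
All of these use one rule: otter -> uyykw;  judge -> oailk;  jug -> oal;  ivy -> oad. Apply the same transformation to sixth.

xocym

The shift depends on letter class: consonant t→y is +5, but vowel o→u is +6. Vowels shift forward by 6 and consonants shift forward by 5.
Applying it to sixth: s(cons)+5=x, i(vowel)+6=o, x(cons)+5=c, t(cons)+5=y, h(cons)+5=m.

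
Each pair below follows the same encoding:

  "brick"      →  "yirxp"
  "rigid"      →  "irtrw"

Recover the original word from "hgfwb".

study

Each pair mirrors across the alphabet (b↔y, r↔i, i↔r): positions sum to 25. This is the alphabet-reversal cipher (Atbash): a becomes z, b becomes y, etc.
Decoding hgfwb: h↔s, g↔t, f↔u, w↔d, b↔y.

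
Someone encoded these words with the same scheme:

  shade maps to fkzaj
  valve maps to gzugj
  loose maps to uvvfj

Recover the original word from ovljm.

token

s(18)→f(5) and h(7)→k(10) fit y≡9x+25 (mod 26); the inverse of 9 mod 26 is 3. Treating letters as 0–25, the rule is x ↦ 9x + 25 (mod 26).
Decoding ovljm: o(14)→3·(14−25)≡19=t; v(21)→3·(21−25)≡14=o; l(11)→3·(11−25)≡10=k; j(9)→3·(9−25)≡4=e; m(12)→3·(12−25)≡13=n (all mod 26).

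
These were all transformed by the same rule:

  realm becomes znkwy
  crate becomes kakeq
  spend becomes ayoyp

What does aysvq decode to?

In realm: r→z is +8, e→n is +9, a→k is +10, l→w is +11 — the shift increases by 1 each position. Each letter shifts forward by (position + 8), i.e. 8, 9, 10, … — the shift grows by one for each successive letter.
Reversing it on aysvq: a−8=s, y−9=p, s−10=i, v−11=k, q−12=e.

spike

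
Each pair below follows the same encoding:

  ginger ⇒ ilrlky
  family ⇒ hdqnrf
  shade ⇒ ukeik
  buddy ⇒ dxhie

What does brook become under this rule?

In ginger: g→i is +2, i→l is +3, n→r is +4, g→l is +5 — the shift increases by 1 each position. Each letter shifts forward by (position + 2), i.e. 2, 3, 4, … — the shift grows by one for each successive letter.
On brook: b+2=d, r+3=u, o+4=s, o+5=t, k+6=q.

dustq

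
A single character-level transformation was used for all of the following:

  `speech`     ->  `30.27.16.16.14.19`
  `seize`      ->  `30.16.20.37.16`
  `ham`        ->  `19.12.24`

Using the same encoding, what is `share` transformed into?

30.19.12.29.16

s is letter #19 and maps to 30: an offset of 11. The number is (letter's place in the alphabet, a=1) + 11.
Applying it to share: s=19→30, h=8→19, a=1→12, r=18→29, e=5→16.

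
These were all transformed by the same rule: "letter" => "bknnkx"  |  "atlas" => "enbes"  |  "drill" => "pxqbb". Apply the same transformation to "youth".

This is an affine cipher: with a=0,…,z=25, each position x becomes (21x+4) mod 26.
On youth: y(24)→21·24+4≡14=o; o(14)→21·14+4≡12=m; u(20)→21·20+4≡8=i; t(19)→21·19+4≡13=n; h(7)→21·7+4≡21=v (all mod 26).

ominv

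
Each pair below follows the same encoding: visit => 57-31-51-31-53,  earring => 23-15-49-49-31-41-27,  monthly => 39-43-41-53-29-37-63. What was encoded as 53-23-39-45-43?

v(#22)→57 and i(#9)→31: differences scale by 2, so n = 2·pos + 13. Each letter becomes 2×(its alphabet position, a=1..z=26) + 13.
Decoding 53-23-39-45-43: 53→(53−13)÷2=20=t, 23→(23−13)÷2=5=e, 39→(39−13)÷2=13=m, 45→(45−13)÷2=16=p, 43→(43−13)÷2=15=o.

tempo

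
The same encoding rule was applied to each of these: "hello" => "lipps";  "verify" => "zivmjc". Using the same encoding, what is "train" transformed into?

Compare letters: h→l is +4, e→i is +4, l→p is +4 — a constant shift. It's a constant shift of +4 (ROT4).
Applying it to train: t+4=x, r+4=v, a+4=e, i+4=m, n+4=r.

xvemr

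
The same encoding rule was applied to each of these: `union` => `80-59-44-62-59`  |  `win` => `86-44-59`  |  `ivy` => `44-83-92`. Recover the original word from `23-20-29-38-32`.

badge

Each letter becomes 3×(its alphabet position, a=1..z=26) + 17.
Decoding 23-20-29-38-32: 23→(23−17)÷3=2=b, 20→(20−17)÷3=1=a, 29→(29−17)÷3=4=d, 38→(38−17)÷3=7=g, 32→(32−17)÷3=5=e.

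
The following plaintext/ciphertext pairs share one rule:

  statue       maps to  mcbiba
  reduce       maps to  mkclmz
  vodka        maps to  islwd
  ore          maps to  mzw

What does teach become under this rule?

The output letters match the input read backwards, each shifted +8: statue reversed is eutats. Read the word backwards and shift each letter +8.
On teach: reverse → hcaet; then shift: h+8=p, c+8=k, a+8=i, e+8=m, t+8=b.

pkimb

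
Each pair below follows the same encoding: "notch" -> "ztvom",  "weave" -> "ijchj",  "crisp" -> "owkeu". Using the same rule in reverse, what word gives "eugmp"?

speak

Shifts by position in notch: pos 0: n→z (+12), pos 1: o→t (+5), pos 2: t→v (+2), pos 3: c→o (+12), pos 4: h→m (+5) — repeating every 3. A repeating key of period 3 is used — shifts +12, +5, +2 over and over.
Undoing it on eugmp: e−12=s, u−5=p, g−2=e, m−12=a, p−5=k.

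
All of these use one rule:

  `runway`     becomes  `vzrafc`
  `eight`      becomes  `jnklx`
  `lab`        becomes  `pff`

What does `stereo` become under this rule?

wxjvjt

The shift depends on letter class: consonant r→v is +4, but vowel u→z is +5. Vowels shift forward by 5 and consonants shift forward by 4.
On stereo: s(cons)+4=w, t(cons)+4=x, e(vowel)+5=j, r(cons)+4=v, e(vowel)+5=j, o(vowel)+5=t.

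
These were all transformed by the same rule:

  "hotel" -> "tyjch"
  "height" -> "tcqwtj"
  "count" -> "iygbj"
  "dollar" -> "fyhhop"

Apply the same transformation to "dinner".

fqbbcp

h(7)→t(19) and o(14)→y(24) fit y≡23x+14 (mod 26); the inverse of 23 mod 26 is 17. Treating letters as 0–25, the rule is x ↦ 23x + 14 (mod 26).
On dinner: d(3)→23·3+14≡5=f; i(8)→23·8+14≡16=q; n(13)→23·13+14≡1=b; n(13)→23·13+14≡1=b; e(4)→23·4+14≡2=c; r(17)→23·17+14≡15=p (all mod 26).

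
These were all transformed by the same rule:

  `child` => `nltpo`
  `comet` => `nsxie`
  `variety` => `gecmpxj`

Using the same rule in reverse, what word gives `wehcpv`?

lawyer

Shifts by position in child: pos 0: c→n (+11), pos 1: h→l (+4), pos 2: i→t (+11), pos 3: l→p (+4) — repeating every 2. It's a Vigenère-style cipher with numeric key [11,4]: position i shifts by key[i mod 2].
Decoding wehcpv: w−11=l, e−4=a, h−11=w, c−4=y, p−11=e, v−4=r.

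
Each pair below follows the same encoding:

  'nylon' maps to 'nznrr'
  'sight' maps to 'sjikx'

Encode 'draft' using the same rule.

dscix

In nylon: n→n is +0, y→z is +1, l→n is +2, o→r is +3 — the shift increases by 1 each position. The shift increases by 1 at each position, starting from +0: 0, 1, 2, ….
For draft: d+0=d, r+1=s, a+2=c, f+3=i, t+4=x.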